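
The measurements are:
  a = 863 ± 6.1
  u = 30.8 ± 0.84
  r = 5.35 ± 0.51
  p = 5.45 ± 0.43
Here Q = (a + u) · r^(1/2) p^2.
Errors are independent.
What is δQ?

10100

Let w = a + u = 894. δw = √(δa² + δu²) = √(37.2 + 0.706) = 6.16, so δw/w = 0.00689.
Q is then a monomial in w, r, p:
δQ/Q = √((δw/w)² + (½·δr/r)² + (2·δp/p)²) = √(4.75e-05 + 0.00227 + 0.0249) = 0.165
Q = 61400, so δQ = 0.165 × 61400 = 10100.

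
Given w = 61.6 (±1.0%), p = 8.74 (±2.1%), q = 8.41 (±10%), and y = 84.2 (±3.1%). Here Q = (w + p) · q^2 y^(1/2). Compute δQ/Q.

0.201

Let u = w + p = 70.3. δu = √(δw² + δp²) = √(0.379 + 0.0337) = 0.643, so δu/u = 0.00914.
Q is then a monomial in u, q, y:
δQ/Q = √((δu/u)² + (2·δq/q)² + (½·δy/y)²) = √(8.35e-05 + 0.0400 + 0.000240) = 0.201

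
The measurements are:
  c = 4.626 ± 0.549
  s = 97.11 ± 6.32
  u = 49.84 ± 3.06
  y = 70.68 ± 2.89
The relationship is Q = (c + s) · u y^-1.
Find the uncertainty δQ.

6.93

Let w = c + s = 101.7. δw = √(δc² + δs²) = √(0.301 + 39.9) = 6.34, so δw/w = 0.0624.
Q is then a monomial in w, u, y:
δQ/Q = √((δw/w)² + (1·δu/u)² + (-1·δy/y)²) = √(0.00389 + 0.00377 + 0.00167) = 0.0966
Q = 71.74, so δQ = 0.0966 × 71.74 = 6.93.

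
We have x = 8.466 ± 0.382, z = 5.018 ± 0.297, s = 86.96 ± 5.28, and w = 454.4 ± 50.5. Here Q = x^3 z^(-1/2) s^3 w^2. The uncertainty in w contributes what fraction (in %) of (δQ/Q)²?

48.5%

(δQ/Q)² = (3·δx/x)² + (−½·δz/z)² + (3·δs/s)² + (2·δw/w)²
  x term: (3×0.0451)² = 0.0183
  z term: (-0.5×0.0592)² = 0.000876
  s term: (3×0.0607)² = 0.0332
  w term: (2×0.111)² = 0.0494
Total = 0.102. Share from w = 0.0494/0.102 = 0.485.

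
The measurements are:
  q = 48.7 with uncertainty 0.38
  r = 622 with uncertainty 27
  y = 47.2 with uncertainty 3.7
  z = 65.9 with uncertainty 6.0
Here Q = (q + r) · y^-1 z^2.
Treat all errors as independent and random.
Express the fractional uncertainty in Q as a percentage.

20.2%

Let u = q + r = 671. δu = √(δq² + δr²) = √(0.144 + 729) = 27.0, so δu/u = 0.0403.
Q is then a monomial in u, y, z:
δQ/Q = √((δu/u)² + (-1·δy/y)² + (2·δz/z)²) = √(0.00162 + 0.00614 + 0.0332) = 0.202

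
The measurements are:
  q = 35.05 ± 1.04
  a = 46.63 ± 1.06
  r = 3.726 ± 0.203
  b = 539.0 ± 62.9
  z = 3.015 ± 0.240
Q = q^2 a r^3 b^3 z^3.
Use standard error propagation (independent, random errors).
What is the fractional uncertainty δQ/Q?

0.459

Products/powers → add relative errors in quadrature, weighted by exponent:
  (2·δq/q)² = (2×0.0297)² = 0.00352;  (1·δa/a)² = (1×0.0227)² = 0.000517;  (3·δr/r)² = (3×0.0545)² = 0.0267;  (3·δb/b)² = (3×0.117)² = 0.123;  (3·δz/z)² = (3×0.0796)² = 0.0570
δQ/Q = √(0.210) = 0.459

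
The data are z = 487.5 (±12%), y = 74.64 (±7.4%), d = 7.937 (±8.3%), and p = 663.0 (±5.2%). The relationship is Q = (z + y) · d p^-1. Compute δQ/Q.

Let u = z + y = 562.1. δu = √(δz² + δy²) = √(3420 + 30.5) = 58.8, so δu/u = 0.105.
Q is then a monomial in u, d, p:
δQ/Q = √((δu/u)² + (1·δd/d)² + (-1·δp/p)²) = √(0.0109 + 0.00689 + 0.00270) = 0.143

0.143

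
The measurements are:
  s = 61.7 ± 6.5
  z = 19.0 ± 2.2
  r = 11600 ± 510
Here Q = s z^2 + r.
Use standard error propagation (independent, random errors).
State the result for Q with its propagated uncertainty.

Let p = s·z^2 = 22300. δp/p = √((1·δs/s)² + (2·δz/z)²) = √(0.0111 + 0.0536) = 0.254, so δp = 5670.
Q = p + r: δQ = √(δp² + δr²) = √(3.21e+07 + 2.6e+05) = 5690
Q = 33900.

33900 ± 5690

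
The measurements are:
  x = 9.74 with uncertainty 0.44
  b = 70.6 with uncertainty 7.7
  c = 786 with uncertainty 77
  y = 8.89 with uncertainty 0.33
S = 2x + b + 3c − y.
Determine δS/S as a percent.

Absolute uncertainties add in quadrature for a linear combination:
  (2·δx)² = 0.774;  (δb)² = 59.3;  (3·δc)² = 53400;  (δy)² = 0.109
δS = √(53400) = 231
S = 2440, so δS/S = 231/2440 = 0.0948.

9.48%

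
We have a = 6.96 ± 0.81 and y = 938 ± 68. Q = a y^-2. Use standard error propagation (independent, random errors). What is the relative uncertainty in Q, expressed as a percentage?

Since Q is a product/quotient, work with relative uncertainties:
  (1·δa/a)² = (1×0.116)² = 0.0135;  (-2·δy/y)² = (-2×0.0725)² = 0.0210
δQ/Q = √(0.0346) = 0.186

18.6%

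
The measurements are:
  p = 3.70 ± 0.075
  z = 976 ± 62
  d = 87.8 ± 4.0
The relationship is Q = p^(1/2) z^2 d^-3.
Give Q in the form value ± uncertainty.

Relative error in a monomial: (δQ/Q)² = Σ (nᵢ · δxᵢ/xᵢ)².
  (½·δp/p)² = (0.5×0.0203)² = 0.000103;  (2·δz/z)² = (2×0.0635)² = 0.0161;  (-3·δd/d)² = (-3×0.0456)² = 0.0187
δQ/Q = √(0.0349) = 0.187
Q = 2.71, so δQ = 0.187 × 2.71 = 0.506.

2.71 ± 0.506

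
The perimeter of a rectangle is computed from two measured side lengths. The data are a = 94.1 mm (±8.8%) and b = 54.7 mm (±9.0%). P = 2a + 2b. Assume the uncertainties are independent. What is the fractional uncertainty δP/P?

0.0647

For a sum/difference, combine absolute errors in quadrature:
  (2·δa)² = 274;  (2·δb)² = 96.9
δP = √(371) = 19.3 mm
P = 298 mm, so δP/P = 19.3/298 = 0.0647.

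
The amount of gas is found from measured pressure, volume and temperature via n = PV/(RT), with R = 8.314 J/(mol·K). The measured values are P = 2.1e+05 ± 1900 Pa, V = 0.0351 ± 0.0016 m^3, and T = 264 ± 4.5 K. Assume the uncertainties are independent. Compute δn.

0.166 mol

Products/powers → add relative errors in quadrature, weighted by exponent:
  (1·δP/P)² = (1×0.00905)² = 8.19e-05;  (1·δV/V)² = (1×0.0456)² = 0.00208;  (-1·δT/T)² = (-1×0.0170)² = 0.000291
δn/n = √(0.00245) = 0.0495
n = 3.36 mol, so δn = 0.0495 × 3.36 = 0.166 mol.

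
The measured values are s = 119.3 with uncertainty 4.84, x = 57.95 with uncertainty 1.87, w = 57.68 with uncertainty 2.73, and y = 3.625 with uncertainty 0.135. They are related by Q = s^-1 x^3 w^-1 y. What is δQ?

12.4

Products/powers → add relative errors in quadrature, weighted by exponent:
  (-1·δs/s)² = (-1×0.0406)² = 0.00165;  (3·δx/x)² = (3×0.0323)² = 0.00937;  (-1·δw/w)² = (-1×0.0473)² = 0.00224;  (1·δy/y)² = (1×0.0372)² = 0.00139
δQ/Q = √(0.0146) = 0.121
Q = 102.5, so δQ = 0.121 × 102.5 = 12.4.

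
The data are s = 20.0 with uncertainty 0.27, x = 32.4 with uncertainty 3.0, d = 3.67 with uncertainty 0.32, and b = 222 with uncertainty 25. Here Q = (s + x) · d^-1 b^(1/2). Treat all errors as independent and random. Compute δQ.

25.2

Let u = s + x = 52.4. δu = √(δs² + δx²) = √(0.0729 + 9.00) = 3.01, so δu/u = 0.0575.
Q is then a monomial in u, d, b:
δQ/Q = √((δu/u)² + (-1·δd/d)² + (½·δb/b)²) = √(0.00330 + 0.00760 + 0.00317) = 0.119
Q = 213, so δQ = 0.119 × 213 = 25.2.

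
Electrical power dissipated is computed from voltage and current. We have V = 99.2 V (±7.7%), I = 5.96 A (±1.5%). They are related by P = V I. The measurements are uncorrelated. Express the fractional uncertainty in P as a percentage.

7.84%

For a monomial P ∝ V, I, fractional errors add in quadrature:
  (1·δV/V)² = (1×0.0770)² = 0.00593;  (1·δI/I)² = (1×0.0150)² = 0.000225
δP/P = √(0.00615) = 0.0784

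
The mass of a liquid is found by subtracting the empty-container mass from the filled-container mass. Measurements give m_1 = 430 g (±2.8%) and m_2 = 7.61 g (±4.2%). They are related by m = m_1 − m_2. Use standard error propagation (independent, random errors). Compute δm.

12.0 g

Each term contributes (cᵢ δxᵢ)² to (δm)²:
  (δm_1)² = 145;  (δm_2)² = 0.102
δm = √(145) = 12.0 g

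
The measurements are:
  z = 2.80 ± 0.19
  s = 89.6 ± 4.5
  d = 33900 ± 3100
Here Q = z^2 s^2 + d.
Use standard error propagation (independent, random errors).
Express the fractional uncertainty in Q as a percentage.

11.4%

Let p = z^2·s^2 = 62900. δp/p = √((2·δz/z)² + (2·δs/s)²) = √(0.0184 + 0.0101) = 0.169, so δp = 10600.
Q = p + d: δQ = √(δp² + δd²) = √(1.13e+08 + 9.61e+06) = 11100
Q = 96800, so δQ/Q = 11100/96800 = 0.114.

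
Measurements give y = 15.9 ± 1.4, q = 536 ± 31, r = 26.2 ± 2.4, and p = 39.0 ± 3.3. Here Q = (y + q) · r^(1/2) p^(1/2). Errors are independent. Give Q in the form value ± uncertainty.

Let u = y + q = 552. δu = √(δy² + δq²) = √(1.96 + 961) = 31.0, so δu/u = 0.0562.
Q is then a monomial in u, r, p:
δQ/Q = √((δu/u)² + (½·δr/r)² + (½·δp/p)²) = √(0.00316 + 0.00210 + 0.00179) = 0.0840
Q = 17600, so δQ = 0.0840 × 17600 = 1480.

17600 ± 1480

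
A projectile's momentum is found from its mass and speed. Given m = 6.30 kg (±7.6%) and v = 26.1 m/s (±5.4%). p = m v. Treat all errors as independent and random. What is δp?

15.3 kg·m/s

Each factor contributes (exponent × relative error)² to (δp/p)²:
  (1·δm/m)² = (1×0.0760)² = 0.00578;  (1·δv/v)² = (1×0.0540)² = 0.00292
δp/p = √(0.00869) = 0.0932
p = 164 kg·m/s, so δp = 0.0932 × 164 = 15.3 kg·m/s.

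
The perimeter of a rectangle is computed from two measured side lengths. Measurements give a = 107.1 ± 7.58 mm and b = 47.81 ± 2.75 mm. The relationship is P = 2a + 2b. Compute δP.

16.1 mm

Sums and differences: (δP)² = Σ (cᵢ δxᵢ)².
  (2·δa)² = 230;  (2·δb)² = 30.2
δP = √(260) = 16.1 mm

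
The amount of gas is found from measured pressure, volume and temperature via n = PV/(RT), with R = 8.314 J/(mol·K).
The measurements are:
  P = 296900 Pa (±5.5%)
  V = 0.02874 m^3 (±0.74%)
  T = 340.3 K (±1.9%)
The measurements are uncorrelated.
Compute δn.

0.177 mol

Since n is a product/quotient, work with relative uncertainties:
  (1·δP/P)² = (1×0.0550)² = 0.00302;  (1·δV/V)² = (1×0.00740)² = 5.48e-05;  (-1·δT/T)² = (-1×0.0190)² = 0.000361
δn/n = √(0.00344) = 0.0587
n = 3.016 mol, so δn = 0.0587 × 3.016 = 0.177 mol.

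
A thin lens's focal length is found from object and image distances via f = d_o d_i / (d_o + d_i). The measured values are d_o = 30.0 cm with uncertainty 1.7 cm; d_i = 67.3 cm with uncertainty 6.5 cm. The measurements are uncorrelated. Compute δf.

1.02 cm

∂f/∂d_o = (d_i/(d_o+d_i))² = 0.478;  ∂f/∂d_i = (d_o/(d_o+d_i))² = 0.0951
δf = √((∂f/∂d_o · δd_o)² + (∂f/∂d_i · δd_i)²) = √(0.661 + 0.382) = 1.02 cm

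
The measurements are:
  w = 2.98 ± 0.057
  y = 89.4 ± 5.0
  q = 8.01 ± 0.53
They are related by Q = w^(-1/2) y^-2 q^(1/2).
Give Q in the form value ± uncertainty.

(2.05 ± 0.240) × 10^-4

Since Q is a product/quotient, work with relative uncertainties:
  (−½·δw/w)² = (-0.5×0.0191)² = 9.15e-05;  (-2·δy/y)² = (-2×0.0559)² = 0.0125;  (½·δq/q)² = (0.5×0.0662)² = 0.00109
δQ/Q = √(0.0137) = 0.117
Q = 0.000205, so δQ = 0.117 × 0.000205 = 2.4e-05.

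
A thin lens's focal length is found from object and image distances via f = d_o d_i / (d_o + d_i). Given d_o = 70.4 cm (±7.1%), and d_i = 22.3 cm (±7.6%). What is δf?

1.02 cm

∂f/∂d_o = (d_i/(d_o+d_i))² = 0.0579;  ∂f/∂d_i = (d_o/(d_o+d_i))² = 0.577
δf = √((∂f/∂d_o · δd_o)² + (∂f/∂d_i · δd_i)²) = √(0.0837 + 0.955) = 1.02 cm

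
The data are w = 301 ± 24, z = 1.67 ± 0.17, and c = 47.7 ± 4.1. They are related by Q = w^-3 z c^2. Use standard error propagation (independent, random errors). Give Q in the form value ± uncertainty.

(1.39 ± 0.434) × 10^-4

Relative error in a monomial: (δQ/Q)² = Σ (nᵢ · δxᵢ/xᵢ)².
  (-3·δw/w)² = (-3×0.0797)² = 0.0572;  (1·δz/z)² = (1×0.102)² = 0.0104;  (2·δc/c)² = (2×0.0860)² = 0.0296
δQ/Q = √(0.0971) = 0.312
Q = 0.000139, so δQ = 0.312 × 0.000139 = 4.34e-05.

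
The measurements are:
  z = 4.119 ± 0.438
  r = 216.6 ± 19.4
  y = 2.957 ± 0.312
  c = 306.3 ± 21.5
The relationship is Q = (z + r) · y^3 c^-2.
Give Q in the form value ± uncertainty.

Let u = z + r = 220.7. δu = √(δz² + δr²) = √(0.192 + 376) = 19.4, so δu/u = 0.0879.
Q is then a monomial in u, y, c:
δQ/Q = √((δu/u)² + (3·δy/y)² + (-2·δc/c)²) = √(0.00773 + 0.100 + 0.0197) = 0.357
Q = 0.06083, so δQ = 0.357 × 0.06083 = 0.0217.

0.06083 ± 0.0217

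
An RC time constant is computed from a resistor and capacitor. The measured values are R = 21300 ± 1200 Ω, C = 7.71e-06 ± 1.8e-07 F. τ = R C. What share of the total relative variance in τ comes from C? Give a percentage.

14.7%

(δτ/τ)² = (1·δR/R)² + (1·δC/C)²
  R term: (1×0.0563)² = 0.00317
  C term: (1×0.0233)² = 0.000545
Total = 0.00372. Share from C = 0.000545/0.00372 = 0.147.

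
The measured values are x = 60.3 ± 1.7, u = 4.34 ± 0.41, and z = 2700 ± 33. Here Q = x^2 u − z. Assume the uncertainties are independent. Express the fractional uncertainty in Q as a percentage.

Let p = x^2·u = 15800. δp/p = √((2·δx/x)² + (1·δu/u)²) = √(0.00318 + 0.00892) = 0.110, so δp = 1740.
Q = p − z: δQ = √(δp² + δz²) = √(3.01e+06 + 1090) = 1740
Q = 13100, so δQ/Q = 1740/13100 = 0.133.

13.3%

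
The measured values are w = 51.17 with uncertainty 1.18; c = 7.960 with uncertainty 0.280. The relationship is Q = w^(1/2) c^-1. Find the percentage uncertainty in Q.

3.70%

For a monomial Q ∝ w^(1/2), c^-1, fractional errors add in quadrature:
  (½·δw/w)² = (0.5×0.0231)² = 0.000133;  (-1·δc/c)² = (-1×0.0352)² = 0.00124
δQ/Q = √(0.00137) = 0.0370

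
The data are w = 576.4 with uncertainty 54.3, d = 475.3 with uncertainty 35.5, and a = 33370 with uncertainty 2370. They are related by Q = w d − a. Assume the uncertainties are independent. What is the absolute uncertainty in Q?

33000

Let p = w·d = 274000. δp/p = √((1·δw/w)² + (1·δd/d)²) = √(0.00887 + 0.00558) = 0.120, so δp = 32900.
Q = p − a: δQ = √(δp² + δa²) = √(1.08e+09 + 5.62e+06) = 33000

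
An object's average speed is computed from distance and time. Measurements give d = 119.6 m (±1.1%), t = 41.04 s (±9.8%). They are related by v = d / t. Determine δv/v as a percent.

9.86%

Relative error in a monomial: (δv/v)² = Σ (nᵢ · δxᵢ/xᵢ)².
  (1·δd/d)² = (1×0.0110)² = 0.000121;  (-1·δt/t)² = (-1×0.0980)² = 0.00960
δv/v = √(0.00972) = 0.0986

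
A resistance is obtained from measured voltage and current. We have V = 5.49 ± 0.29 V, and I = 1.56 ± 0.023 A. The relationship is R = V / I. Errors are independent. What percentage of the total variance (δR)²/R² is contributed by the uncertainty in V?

92.8%

(δR/R)² = (1·δV/V)² + (-1·δI/I)²
  V term: (1×0.0528)² = 0.00279
  I term: (-1×0.0147)² = 0.000217
Total = 0.00301. Share from V = 0.00279/0.00301 = 0.928.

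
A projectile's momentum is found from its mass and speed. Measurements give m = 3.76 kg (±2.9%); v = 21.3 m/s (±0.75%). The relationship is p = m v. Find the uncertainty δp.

Products/powers → add relative errors in quadrature, weighted by exponent:
  (1·δm/m)² = (1×0.0290)² = 0.000841;  (1·δv/v)² = (1×0.00750)² = 5.62e-05
δp/p = √(0.000897) = 0.0300
p = 80.1 kg·m/s, so δp = 0.0300 × 80.1 = 2.40 kg·m/s.

2.40 kg·m/s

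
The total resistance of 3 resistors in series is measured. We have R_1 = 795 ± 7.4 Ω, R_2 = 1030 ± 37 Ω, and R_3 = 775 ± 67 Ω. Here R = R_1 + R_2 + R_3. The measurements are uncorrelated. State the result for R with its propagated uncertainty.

2600 ± 76.9 Ω

Sums and differences: (δR)² = Σ (cᵢ δxᵢ)².
  (δR_1)² = 54.8;  (δR_2)² = 1370;  (δR_3)² = 4490
δR = √(5910) = 76.9 Ω
R = 2600 Ω.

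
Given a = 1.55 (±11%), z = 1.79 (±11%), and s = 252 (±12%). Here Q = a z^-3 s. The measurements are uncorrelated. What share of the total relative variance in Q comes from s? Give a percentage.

(δQ/Q)² = (1·δa/a)² + (-3·δz/z)² + (1·δs/s)²
  a term: (1×0.110)² = 0.0121
  z term: (-3×0.110)² = 0.109
  s term: (1×0.120)² = 0.0144
Total = 0.135. Share from s = 0.0144/0.135 = 0.106.

10.6%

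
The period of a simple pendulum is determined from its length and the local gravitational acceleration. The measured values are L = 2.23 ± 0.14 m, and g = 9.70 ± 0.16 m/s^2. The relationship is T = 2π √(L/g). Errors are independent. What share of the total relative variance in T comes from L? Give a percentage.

(δT/T)² = (½·δL/L)² + (−½·δg/g)²
  L term: (0.5×0.0628)² = 0.000985
  g term: (-0.5×0.0165)² = 6.8e-05
Total = 0.00105. Share from L = 0.000985/0.00105 = 0.935.

93.5%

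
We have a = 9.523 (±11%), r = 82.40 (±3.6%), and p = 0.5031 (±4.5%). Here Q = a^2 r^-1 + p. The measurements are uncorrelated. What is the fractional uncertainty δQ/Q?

0.154

Let w = a^2·r^-1 = 1.101. δw/w = √((2·δa/a)² + (-1·δr/r)²) = √(0.0484 + 0.00130) = 0.223, so δw = 0.245.
Q = w + p: δQ = √(δw² + δp²) = √(0.0602 + 0.000513) = 0.246
Q = 1.604, so δQ/Q = 0.246/1.604 = 0.154.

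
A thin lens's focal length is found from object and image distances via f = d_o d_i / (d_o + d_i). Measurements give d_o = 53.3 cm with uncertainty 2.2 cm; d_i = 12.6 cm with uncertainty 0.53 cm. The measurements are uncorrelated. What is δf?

0.356 cm

∂f/∂d_o = (d_i/(d_o+d_i))² = 0.0366;  ∂f/∂d_i = (d_o/(d_o+d_i))² = 0.654
δf = √((∂f/∂d_o · δd_o)² + (∂f/∂d_i · δd_i)²) = √(0.00647 + 0.120) = 0.356 cm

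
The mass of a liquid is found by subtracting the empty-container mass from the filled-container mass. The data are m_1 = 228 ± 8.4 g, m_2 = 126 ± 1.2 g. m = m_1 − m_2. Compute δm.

8.49 g

Each term contributes (cᵢ δxᵢ)² to (δm)²:
  (δm_1)² = 70.6;  (δm_2)² = 1.44
δm = √(72.0) = 8.49 g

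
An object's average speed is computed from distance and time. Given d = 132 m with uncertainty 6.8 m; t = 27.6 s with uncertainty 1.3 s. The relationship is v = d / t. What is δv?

0.334 m/s

Products/powers → add relative errors in quadrature, weighted by exponent:
  (1·δd/d)² = (1×0.0515)² = 0.00265;  (-1·δt/t)² = (-1×0.0471)² = 0.00222
δv/v = √(0.00487) = 0.0698
v = 4.78 m/s, so δv = 0.0698 × 4.78 = 0.334 m/s.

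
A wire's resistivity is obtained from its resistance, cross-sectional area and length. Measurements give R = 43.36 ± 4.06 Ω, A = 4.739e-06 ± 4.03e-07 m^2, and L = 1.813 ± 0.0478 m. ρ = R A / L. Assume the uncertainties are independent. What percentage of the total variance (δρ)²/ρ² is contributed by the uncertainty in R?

(δρ/ρ)² = (1·δR/R)² + (1·δA/A)² + (-1·δL/L)²
  R term: (1×0.0936)² = 0.00877
  A term: (1×0.0850)² = 0.00723
  L term: (-1×0.0264)² = 0.000695
Total = 0.0167. Share from R = 0.00877/0.0167 = 0.525.

52.5%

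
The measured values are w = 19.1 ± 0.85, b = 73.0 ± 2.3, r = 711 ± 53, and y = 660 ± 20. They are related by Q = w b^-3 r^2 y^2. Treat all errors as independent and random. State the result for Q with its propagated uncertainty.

(1.08 ± 0.207) × 10^7

Each factor contributes (exponent × relative error)² to (δQ/Q)²:
  (1·δw/w)² = (1×0.0445)² = 0.00198;  (-3·δb/b)² = (-3×0.0315)² = 0.00893;  (2·δr/r)² = (2×0.0745)² = 0.0222;  (2·δy/y)² = (2×0.0303)² = 0.00367
δQ/Q = √(0.0368) = 0.192
Q = 1.08e+07, so δQ = 0.192 × 1.08e+07 = 2.07e+06.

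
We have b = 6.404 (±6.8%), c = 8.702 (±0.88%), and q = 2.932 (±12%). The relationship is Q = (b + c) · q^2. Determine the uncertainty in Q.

Let u = b + c = 15.11. δu = √(δb² + δc²) = √(0.190 + 0.00586) = 0.442, so δu/u = 0.0293.
Q is then a monomial in u, q:
δQ/Q = √((δu/u)² + (2·δq/q)²) = √(0.000857 + 0.0576) = 0.242
Q = 129.9, so δQ = 0.242 × 129.9 = 31.4.

31.4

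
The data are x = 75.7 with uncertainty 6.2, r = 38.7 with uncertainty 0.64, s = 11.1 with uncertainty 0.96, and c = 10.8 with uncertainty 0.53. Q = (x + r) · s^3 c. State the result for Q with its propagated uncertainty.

Let u = x + r = 114. δu = √(δx² + δr²) = √(38.4 + 0.410) = 6.23, so δu/u = 0.0545.
Q is then a monomial in u, s, c:
δQ/Q = √((δu/u)² + (3·δs/s)² + (1·δc/c)²) = √(0.00297 + 0.0673 + 0.00241) = 0.270
Q = 1.69e+06, so δQ = 0.270 × 1.69e+06 = 4.56e+05.

(1.69 ± 0.456) × 10^6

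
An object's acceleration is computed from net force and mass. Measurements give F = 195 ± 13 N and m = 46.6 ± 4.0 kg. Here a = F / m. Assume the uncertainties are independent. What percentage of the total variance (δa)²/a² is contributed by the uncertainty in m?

62.4%

(δa/a)² = (1·δF/F)² + (-1·δm/m)²
  F term: (1×0.0667)² = 0.00444
  m term: (-1×0.0858)² = 0.00737
Total = 0.0118. Share from m = 0.00737/0.0118 = 0.624.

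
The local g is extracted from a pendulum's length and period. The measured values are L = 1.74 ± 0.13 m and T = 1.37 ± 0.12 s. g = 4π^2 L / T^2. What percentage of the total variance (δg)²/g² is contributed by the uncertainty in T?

84.6%

(δg/g)² = (1·δL/L)² + (-2·δT/T)²
  L term: (1×0.0747)² = 0.00558
  T term: (-2×0.0876)² = 0.0307
Total = 0.0363. Share from T = 0.0307/0.0363 = 0.846.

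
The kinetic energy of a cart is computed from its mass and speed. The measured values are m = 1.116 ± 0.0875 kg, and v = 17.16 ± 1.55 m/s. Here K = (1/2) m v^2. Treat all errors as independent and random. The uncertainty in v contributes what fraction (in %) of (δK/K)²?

84.1%

(δK/K)² = (1·δm/m)² + (2·δv/v)²
  m term: (1×0.0784)² = 0.00615
  v term: (2×0.0903)² = 0.0326
Total = 0.0388. Share from v = 0.0326/0.0388 = 0.841.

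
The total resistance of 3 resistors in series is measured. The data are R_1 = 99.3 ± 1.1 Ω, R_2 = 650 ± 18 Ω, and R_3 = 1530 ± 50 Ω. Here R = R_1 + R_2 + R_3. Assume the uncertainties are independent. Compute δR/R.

R is a linear combination, so absolute uncertainties add in quadrature:
  (δR_1)² = 1.21;  (δR_2)² = 324;  (δR_3)² = 2500
δR = √(2830) = 53.2 Ω
R = 2280 Ω, so δR/R = 53.2/2280 = 0.0233.

0.0233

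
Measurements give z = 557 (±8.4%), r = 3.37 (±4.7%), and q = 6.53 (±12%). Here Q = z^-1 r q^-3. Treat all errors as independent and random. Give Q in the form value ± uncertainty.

(2.17 ± 0.810) × 10^-5

Since Q is a product/quotient, work with relative uncertainties:
  (-1·δz/z)² = (-1×0.0840)² = 0.00706;  (1·δr/r)² = (1×0.0470)² = 0.00221;  (-3·δq/q)² = (-3×0.120)² = 0.130
δQ/Q = √(0.139) = 0.373
Q = 2.17e-05, so δQ = 0.373 × 2.17e-05 = 8.1e-06.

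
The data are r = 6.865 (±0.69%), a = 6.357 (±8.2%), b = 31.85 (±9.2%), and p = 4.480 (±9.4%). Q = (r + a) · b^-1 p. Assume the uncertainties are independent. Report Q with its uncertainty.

1.860 ± 0.255

Let u = r + a = 13.22. δu = √(δr² + δa²) = √(0.00224 + 0.272) = 0.523, so δu/u = 0.0396.
Q is then a monomial in u, b, p:
δQ/Q = √((δu/u)² + (-1·δb/b)² + (1·δp/p)²) = √(0.00157 + 0.00846 + 0.00884) = 0.137
Q = 1.860, so δQ = 0.137 × 1.860 = 0.255.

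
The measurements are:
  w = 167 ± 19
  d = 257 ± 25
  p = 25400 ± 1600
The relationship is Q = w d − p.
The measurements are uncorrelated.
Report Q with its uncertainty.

Let h = w·d = 42900. δh/h = √((1·δw/w)² + (1·δd/d)²) = √(0.0129 + 0.00946) = 0.150, so δh = 6420.
Q = h − p: δQ = √(δh² + δp²) = √(4.13e+07 + 2.56e+06) = 6620
Q = 17500.

17500 ± 6620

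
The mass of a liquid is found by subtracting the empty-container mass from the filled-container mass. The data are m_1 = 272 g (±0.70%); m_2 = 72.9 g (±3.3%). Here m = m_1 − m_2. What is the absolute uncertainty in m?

3.07 g

m is a linear combination, so absolute uncertainties add in quadrature:
  (δm_1)² = 3.63;  (δm_2)² = 5.79
δm = √(9.41) = 3.07 g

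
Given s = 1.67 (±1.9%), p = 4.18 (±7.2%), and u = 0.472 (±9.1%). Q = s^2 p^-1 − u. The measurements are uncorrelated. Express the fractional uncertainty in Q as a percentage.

Let w = s^2·p^-1 = 0.667. δw/w = √((2·δs/s)² + (-1·δp/p)²) = √(0.00144 + 0.00518) = 0.0814, so δw = 0.0543.
Q = w − u: δQ = √(δw² + δu²) = √(0.00295 + 0.00184) = 0.0692
Q = 0.195, so δQ/Q = 0.0692/0.195 = 0.355.

35.5%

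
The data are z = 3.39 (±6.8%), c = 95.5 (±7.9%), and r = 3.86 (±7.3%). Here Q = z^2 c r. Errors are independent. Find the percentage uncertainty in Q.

17.3%

For a monomial Q ∝ z^2, c, r, fractional errors add in quadrature:
  (2·δz/z)² = (2×0.0680)² = 0.0185;  (1·δc/c)² = (1×0.0790)² = 0.00624;  (1·δr/r)² = (1×0.0730)² = 0.00533
δQ/Q = √(0.0301) = 0.173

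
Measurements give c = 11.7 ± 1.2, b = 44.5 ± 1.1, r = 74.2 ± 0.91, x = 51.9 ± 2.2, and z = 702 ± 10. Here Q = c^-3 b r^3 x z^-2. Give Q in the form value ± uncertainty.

Each factor contributes (exponent × relative error)² to (δQ/Q)²:
  (-3·δc/c)² = (-3×0.103)² = 0.0947;  (1·δb/b)² = (1×0.0247)² = 0.000611;  (3·δr/r)² = (3×0.0123)² = 0.00135;  (1·δx/x)² = (1×0.0424)² = 0.00180;  (-2·δz/z)² = (-2×0.0142)² = 0.000812
δQ/Q = √(0.0992) = 0.315
Q = 1.20, so δQ = 0.315 × 1.20 = 0.377.

1.20 ± 0.377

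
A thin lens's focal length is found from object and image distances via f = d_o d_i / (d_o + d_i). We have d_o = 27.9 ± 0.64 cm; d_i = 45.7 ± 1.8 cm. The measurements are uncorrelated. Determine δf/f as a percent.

∂f/∂d_o = (d_i/(d_o+d_i))² = 0.386;  ∂f/∂d_i = (d_o/(d_o+d_i))² = 0.144
δf = √((∂f/∂d_o · δd_o)² + (∂f/∂d_i · δd_i)²) = √(0.0609 + 0.0669) = 0.357 cm
f = 17.3 cm, so δf/f = 0.357/17.3 = 0.0206.

2.06%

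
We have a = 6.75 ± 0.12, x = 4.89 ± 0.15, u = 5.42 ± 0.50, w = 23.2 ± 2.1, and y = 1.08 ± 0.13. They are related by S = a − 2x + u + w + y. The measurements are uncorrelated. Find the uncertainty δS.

2.19

Absolute uncertainties add in quadrature for a linear combination:
  (δa)² = 0.0144;  (2·δx)² = 0.0900;  (δu)² = 0.250;  (δw)² = 4.41;  (δy)² = 0.0169
δS = √(4.78) = 2.19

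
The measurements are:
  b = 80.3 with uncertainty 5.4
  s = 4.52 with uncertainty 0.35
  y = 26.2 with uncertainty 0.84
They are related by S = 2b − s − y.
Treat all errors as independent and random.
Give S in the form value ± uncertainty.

130 ± 10.8

For a sum/difference, combine absolute errors in quadrature:
  (2·δb)² = 117;  (δs)² = 0.122;  (δy)² = 0.706
δS = √(117) = 10.8
S = 130.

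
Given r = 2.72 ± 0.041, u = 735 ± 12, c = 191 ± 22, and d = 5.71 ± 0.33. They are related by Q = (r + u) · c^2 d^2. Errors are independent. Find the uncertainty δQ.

Let w = r + u = 738. δw = √(δr² + δu²) = √(0.00168 + 144) = 12.0, so δw/w = 0.0163.
Q is then a monomial in w, c, d:
δQ/Q = √((δw/w)² + (2·δc/c)² + (2·δd/d)²) = √(0.000265 + 0.0531 + 0.0134) = 0.258
Q = 8.77e+08, so δQ = 0.258 × 8.77e+08 = 2.27e+08.

2.27e+08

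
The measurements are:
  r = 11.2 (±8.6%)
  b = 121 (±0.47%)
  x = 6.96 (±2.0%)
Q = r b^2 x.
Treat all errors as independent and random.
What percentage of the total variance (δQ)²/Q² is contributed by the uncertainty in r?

(δQ/Q)² = (1·δr/r)² + (2·δb/b)² + (1·δx/x)²
  r term: (1×0.0860)² = 0.00740
  b term: (2×0.00470)² = 8.84e-05
  x term: (1×0.0200)² = 0.000400
Total = 0.00788. Share from r = 0.00740/0.00788 = 0.938.

93.8%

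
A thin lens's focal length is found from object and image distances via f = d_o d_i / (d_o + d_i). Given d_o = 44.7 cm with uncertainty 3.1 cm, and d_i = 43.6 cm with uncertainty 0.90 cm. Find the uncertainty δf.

∂f/∂d_o = (d_i/(d_o+d_i))² = 0.244;  ∂f/∂d_i = (d_o/(d_o+d_i))² = 0.256
δf = √((∂f/∂d_o · δd_o)² + (∂f/∂d_i · δd_i)²) = √(0.571 + 0.0532) = 0.790 cm

0.790 cm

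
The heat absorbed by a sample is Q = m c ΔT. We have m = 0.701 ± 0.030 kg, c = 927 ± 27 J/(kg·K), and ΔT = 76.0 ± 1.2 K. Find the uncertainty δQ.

Products/powers → add relative errors in quadrature, weighted by exponent:
  (1·δm/m)² = (1×0.0428)² = 0.00183;  (1·δc/c)² = (1×0.0291)² = 0.000848;  (1·δΔT/ΔT)² = (1×0.0158)² = 0.000249
δQ/Q = √(0.00293) = 0.0541
Q = 49400 J, so δQ = 0.0541 × 49400 = 2670 J.

2670 J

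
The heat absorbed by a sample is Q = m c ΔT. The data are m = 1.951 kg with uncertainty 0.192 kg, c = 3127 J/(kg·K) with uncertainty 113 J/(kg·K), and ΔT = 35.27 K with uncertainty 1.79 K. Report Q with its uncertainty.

Q is a product of powers, so relative uncertainties combine in quadrature:
  (1·δm/m)² = (1×0.0984)² = 0.00968;  (1·δc/c)² = (1×0.0361)² = 0.00131;  (1·δΔT/ΔT)² = (1×0.0508)² = 0.00258
δQ/Q = √(0.0136) = 0.116
Q = 215200 J, so δQ = 0.116 × 215200 = 25100 J.

215200 ± 25100 J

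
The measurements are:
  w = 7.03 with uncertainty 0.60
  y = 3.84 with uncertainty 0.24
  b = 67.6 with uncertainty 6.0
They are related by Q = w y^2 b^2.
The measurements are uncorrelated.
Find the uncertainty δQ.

Relative error in a monomial: (δQ/Q)² = Σ (nᵢ · δxᵢ/xᵢ)².
  (1·δw/w)² = (1×0.0853)² = 0.00728;  (2·δy/y)² = (2×0.0625)² = 0.0156;  (2·δb/b)² = (2×0.0888)² = 0.0315
δQ/Q = √(0.0544) = 0.233
Q = 4.74e+05, so δQ = 0.233 × 4.74e+05 = 1.11e+05.

1.11e+05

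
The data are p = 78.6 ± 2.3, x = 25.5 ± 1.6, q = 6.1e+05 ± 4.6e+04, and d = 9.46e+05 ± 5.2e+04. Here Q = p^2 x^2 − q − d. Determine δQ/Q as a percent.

22.8%

Let w = p^2·x^2 = 4.02e+06. δw/w = √((2·δp/p)² + (2·δx/x)²) = √(0.00343 + 0.0157) = 0.138, so δw = 5.56e+05.
Q = w − q − d: δQ = √(δw² + δq² + δd²) = √(3.09e+11 + 2.12e+09 + 2.7e+09) = 5.61e+05
Q = 2.46e+06, so δQ/Q = 5.61e+05/2.46e+06 = 0.228.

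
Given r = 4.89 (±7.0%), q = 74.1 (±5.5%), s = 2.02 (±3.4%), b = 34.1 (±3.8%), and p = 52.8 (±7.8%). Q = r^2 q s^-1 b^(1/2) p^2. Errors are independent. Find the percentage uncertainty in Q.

22.0%

Relative error in a monomial: (δQ/Q)² = Σ (nᵢ · δxᵢ/xᵢ)².
  (2·δr/r)² = (2×0.0700)² = 0.0196;  (1·δq/q)² = (1×0.0550)² = 0.00302;  (-1·δs/s)² = (-1×0.0340)² = 0.00116;  (½·δb/b)² = (0.5×0.0380)² = 0.000361;  (2·δp/p)² = (2×0.0780)² = 0.0243
δQ/Q = √(0.0485) = 0.220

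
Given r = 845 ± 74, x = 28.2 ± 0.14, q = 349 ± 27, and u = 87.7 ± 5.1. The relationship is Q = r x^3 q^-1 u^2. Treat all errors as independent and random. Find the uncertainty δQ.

Since Q is a product/quotient, work with relative uncertainties:
  (1·δr/r)² = (1×0.0876)² = 0.00767;  (3·δx/x)² = (3×0.00496)² = 0.000222;  (-1·δq/q)² = (-1×0.0774)² = 0.00599;  (2·δu/u)² = (2×0.0582)² = 0.0135
δQ/Q = √(0.0274) = 0.166
Q = 4.18e+08, so δQ = 0.166 × 4.18e+08 = 6.91e+07.

6.91e+07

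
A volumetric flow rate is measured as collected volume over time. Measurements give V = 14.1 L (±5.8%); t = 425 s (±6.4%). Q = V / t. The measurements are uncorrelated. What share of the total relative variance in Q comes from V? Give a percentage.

45.1%

(δQ/Q)² = (1·δV/V)² + (-1·δt/t)²
  V term: (1×0.0580)² = 0.00336
  t term: (-1×0.0640)² = 0.00410
Total = 0.00746. Share from V = 0.00336/0.00746 = 0.451.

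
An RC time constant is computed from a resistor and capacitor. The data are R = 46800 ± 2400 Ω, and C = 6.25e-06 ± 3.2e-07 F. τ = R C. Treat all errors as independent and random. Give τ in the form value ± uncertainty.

Since τ is a product/quotient, work with relative uncertainties:
  (1·δR/R)² = (1×0.0513)² = 0.00263;  (1·δC/C)² = (1×0.0512)² = 0.00262
δτ/τ = √(0.00525) = 0.0725
τ = 0.293 s, so δτ = 0.0725 × 0.293 = 0.0212 s.

0.293 ± 0.0212 s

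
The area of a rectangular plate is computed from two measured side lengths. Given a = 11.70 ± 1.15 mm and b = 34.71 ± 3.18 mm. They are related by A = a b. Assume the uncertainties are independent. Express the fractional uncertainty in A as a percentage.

13.4%

A is a product of powers, so relative uncertainties combine in quadrature:
  (1·δa/a)² = (1×0.0983)² = 0.00966;  (1·δb/b)² = (1×0.0916)² = 0.00839
δA/A = √(0.0181) = 0.134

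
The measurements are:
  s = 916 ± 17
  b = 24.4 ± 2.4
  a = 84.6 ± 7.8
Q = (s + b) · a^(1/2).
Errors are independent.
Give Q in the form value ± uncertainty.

Let u = s + b = 940. δu = √(δs² + δb²) = √(289 + 5.76) = 17.2, so δu/u = 0.0183.
Q is then a monomial in u, a:
δQ/Q = √((δu/u)² + (½·δa/a)²) = √(0.000333 + 0.00213) = 0.0496
Q = 8650, so δQ = 0.0496 × 8650 = 429.

8650 ± 429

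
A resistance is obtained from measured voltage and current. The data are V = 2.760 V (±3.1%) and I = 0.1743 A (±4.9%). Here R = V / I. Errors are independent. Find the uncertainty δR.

R is a product of powers, so relative uncertainties combine in quadrature:
  (1·δV/V)² = (1×0.0310)² = 0.000961;  (-1·δI/I)² = (-1×0.0490)² = 0.00240
δR/R = √(0.00336) = 0.0580
R = 15.83 Ω, so δR = 0.0580 × 15.83 = 0.918 Ω.

0.918 Ω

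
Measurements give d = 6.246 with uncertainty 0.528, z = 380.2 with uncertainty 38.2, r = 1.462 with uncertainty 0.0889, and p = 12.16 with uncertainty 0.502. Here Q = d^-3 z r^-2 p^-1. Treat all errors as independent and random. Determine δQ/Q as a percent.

30.2%

Relative error in a monomial: (δQ/Q)² = Σ (nᵢ · δxᵢ/xᵢ)².
  (-3·δd/d)² = (-3×0.0845)² = 0.0643;  (1·δz/z)² = (1×0.100)² = 0.0101;  (-2·δr/r)² = (-2×0.0608)² = 0.0148;  (-1·δp/p)² = (-1×0.0413)² = 0.00170
δQ/Q = √(0.0909) = 0.302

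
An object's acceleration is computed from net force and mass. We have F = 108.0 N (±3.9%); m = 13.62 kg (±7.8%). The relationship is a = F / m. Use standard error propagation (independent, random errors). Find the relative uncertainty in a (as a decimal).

Relative error in a monomial: (δa/a)² = Σ (nᵢ · δxᵢ/xᵢ)².
  (1·δF/F)² = (1×0.0390)² = 0.00152;  (-1·δm/m)² = (-1×0.0780)² = 0.00608
δa/a = √(0.00760) = 0.0872

0.0872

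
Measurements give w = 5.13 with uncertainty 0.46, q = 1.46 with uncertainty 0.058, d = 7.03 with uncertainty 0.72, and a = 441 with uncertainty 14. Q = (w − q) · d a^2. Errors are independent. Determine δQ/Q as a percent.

17.5%

Let u = w − q = 3.67. δu = √(δw² + δq²) = √(0.212 + 0.00336) = 0.464, so δu/u = 0.126.
Q is then a monomial in u, d, a:
δQ/Q = √((δu/u)² + (1·δd/d)² + (2·δa/a)²) = √(0.0160 + 0.0105 + 0.00403) = 0.175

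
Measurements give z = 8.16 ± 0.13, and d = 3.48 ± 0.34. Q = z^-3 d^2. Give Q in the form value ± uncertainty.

0.0223 ± 0.00448

Since Q is a product/quotient, work with relative uncertainties:
  (-3·δz/z)² = (-3×0.0159)² = 0.00228;  (2·δd/d)² = (2×0.0977)² = 0.0382
δQ/Q = √(0.0405) = 0.201
Q = 0.0223, so δQ = 0.201 × 0.0223 = 0.00448.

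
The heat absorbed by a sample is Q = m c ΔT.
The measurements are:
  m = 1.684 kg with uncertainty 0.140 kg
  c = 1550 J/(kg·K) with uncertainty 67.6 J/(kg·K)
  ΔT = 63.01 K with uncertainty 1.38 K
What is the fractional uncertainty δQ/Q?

Relative error in a monomial: (δQ/Q)² = Σ (nᵢ · δxᵢ/xᵢ)².
  (1·δm/m)² = (1×0.0831)² = 0.00691;  (1·δc/c)² = (1×0.0436)² = 0.00190;  (1·δΔT/ΔT)² = (1×0.0219)² = 0.000480
δQ/Q = √(0.00929) = 0.0964

0.0964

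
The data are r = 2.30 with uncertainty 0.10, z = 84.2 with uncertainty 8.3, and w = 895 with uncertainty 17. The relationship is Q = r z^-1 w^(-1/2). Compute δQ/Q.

0.108

Each factor contributes (exponent × relative error)² to (δQ/Q)²:
  (1·δr/r)² = (1×0.0435)² = 0.00189;  (-1·δz/z)² = (-1×0.0986)² = 0.00972;  (−½·δw/w)² = (-0.5×0.0190)² = 9.02e-05
δQ/Q = √(0.0117) = 0.108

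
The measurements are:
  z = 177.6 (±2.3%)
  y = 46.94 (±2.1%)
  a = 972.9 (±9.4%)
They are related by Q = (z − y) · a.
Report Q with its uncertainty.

127100 ± 12600

Let u = z − y = 130.7. δu = √(δz² + δy²) = √(16.7 + 0.972) = 4.20, so δu/u = 0.0322.
Q is then a monomial in u, a:
δQ/Q = √((δu/u)² + (1·δa/a)²) = √(0.00103 + 0.00884) = 0.0993
Q = 127100, so δQ = 0.0993 × 127100 = 12600.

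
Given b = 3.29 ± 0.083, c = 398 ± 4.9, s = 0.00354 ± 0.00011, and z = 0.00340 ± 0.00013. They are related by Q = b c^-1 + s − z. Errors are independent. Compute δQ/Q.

Let p = b·c^-1 = 0.00827. δp/p = √((1·δb/b)² + (-1·δc/c)²) = √(0.000636 + 0.000152) = 0.0281, so δp = 0.000232.
Q = p + s − z: δQ = √(δp² + δs² + δz²) = √(5.38e-08 + 1.21e-08 + 1.69e-08) = 0.000288
Q = 0.00841, so δQ/Q = 0.000288/0.00841 = 0.0342.

0.0342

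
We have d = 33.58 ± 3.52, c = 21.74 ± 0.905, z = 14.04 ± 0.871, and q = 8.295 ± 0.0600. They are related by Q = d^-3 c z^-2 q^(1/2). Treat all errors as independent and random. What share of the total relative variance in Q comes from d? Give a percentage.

(δQ/Q)² = (-3·δd/d)² + (1·δc/c)² + (-2·δz/z)² + (½·δq/q)²
  d term: (-3×0.105)² = 0.0989
  c term: (1×0.0416)² = 0.00173
  z term: (-2×0.0620)² = 0.0154
  q term: (0.5×0.00723)² = 1.31e-05
Total = 0.116. Share from d = 0.0989/0.116 = 0.852.

85.2%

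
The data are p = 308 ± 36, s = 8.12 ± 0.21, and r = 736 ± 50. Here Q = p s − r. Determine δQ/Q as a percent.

Let w = p·s = 2500. δw/w = √((1·δp/p)² + (1·δs/s)²) = √(0.0137 + 0.000669) = 0.120, so δw = 299.
Q = w − r: δQ = √(δw² + δr²) = √(89600 + 2500) = 304
Q = 1760, so δQ/Q = 304/1760 = 0.172.

17.2%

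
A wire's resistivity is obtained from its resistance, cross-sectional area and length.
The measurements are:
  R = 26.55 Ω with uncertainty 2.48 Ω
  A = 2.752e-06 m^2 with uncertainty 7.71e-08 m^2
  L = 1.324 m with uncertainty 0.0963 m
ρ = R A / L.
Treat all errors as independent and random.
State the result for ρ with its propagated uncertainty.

ρ is a product of powers, so relative uncertainties combine in quadrature:
  (1·δR/R)² = (1×0.0934)² = 0.00873;  (1·δA/A)² = (1×0.0280)² = 0.000785;  (-1·δL/L)² = (-1×0.0727)² = 0.00529
δρ/ρ = √(0.0148) = 0.122
ρ = 5.519e-05 Ω·m, so δρ = 0.122 × 5.519e-05 = 6.71e-06 Ω·m.

(5.519 ± 0.671) × 10^-5 Ω·m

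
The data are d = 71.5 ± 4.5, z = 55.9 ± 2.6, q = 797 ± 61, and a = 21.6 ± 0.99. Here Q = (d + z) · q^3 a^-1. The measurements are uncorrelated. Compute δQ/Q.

0.238

Let u = d + z = 127. δu = √(δd² + δz²) = √(20.2 + 6.76) = 5.20, so δu/u = 0.0408.
Q is then a monomial in u, q, a:
δQ/Q = √((δu/u)² + (3·δq/q)² + (-1·δa/a)²) = √(0.00166 + 0.0527 + 0.00210) = 0.238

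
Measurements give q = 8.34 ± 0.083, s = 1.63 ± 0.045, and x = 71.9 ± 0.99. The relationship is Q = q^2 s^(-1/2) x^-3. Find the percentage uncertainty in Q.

4.79%

Each factor contributes (exponent × relative error)² to (δQ/Q)²:
  (2·δq/q)² = (2×0.00995)² = 0.000396;  (−½·δs/s)² = (-0.5×0.0276)² = 0.000191;  (-3·δx/x)² = (-3×0.0138)² = 0.00171
δQ/Q = √(0.00229) = 0.0479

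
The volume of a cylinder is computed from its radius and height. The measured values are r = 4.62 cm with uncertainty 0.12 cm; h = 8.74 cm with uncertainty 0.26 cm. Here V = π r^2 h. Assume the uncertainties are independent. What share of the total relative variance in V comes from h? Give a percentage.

(δV/V)² = (2·δr/r)² + (1·δh/h)²
  r term: (2×0.0260)² = 0.00270
  h term: (1×0.0297)² = 0.000885
Total = 0.00358. Share from h = 0.000885/0.00358 = 0.247.

24.7%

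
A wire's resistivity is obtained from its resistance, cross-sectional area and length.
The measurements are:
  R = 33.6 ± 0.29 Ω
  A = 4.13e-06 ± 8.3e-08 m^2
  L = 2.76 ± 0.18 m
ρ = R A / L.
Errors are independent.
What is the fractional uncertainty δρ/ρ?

0.0688

For a monomial ρ ∝ R, A, L^-1, fractional errors add in quadrature:
  (1·δR/R)² = (1×0.00863)² = 7.45e-05;  (1·δA/A)² = (1×0.0201)² = 0.000404;  (-1·δL/L)² = (-1×0.0652)² = 0.00425
δρ/ρ = √(0.00473) = 0.0688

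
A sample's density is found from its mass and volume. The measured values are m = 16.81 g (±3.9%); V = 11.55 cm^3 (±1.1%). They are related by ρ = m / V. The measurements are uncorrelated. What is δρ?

0.0590 g/cm^3

For a monomial ρ ∝ m, V^-1, fractional errors add in quadrature:
  (1·δm/m)² = (1×0.0390)² = 0.00152;  (-1·δV/V)² = (-1×0.0110)² = 0.000121
δρ/ρ = √(0.00164) = 0.0405
ρ = 1.455 g/cm^3, so δρ = 0.0405 × 1.455 = 0.0590 g/cm^3.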